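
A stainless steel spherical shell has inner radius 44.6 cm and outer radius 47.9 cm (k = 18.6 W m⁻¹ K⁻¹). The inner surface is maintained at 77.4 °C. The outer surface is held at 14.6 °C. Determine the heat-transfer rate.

Q = 95000 W

Q = 4πk·ΔT/(1/r₁ − 1/r₂) = 4π × 18.6 × 62.8 / (1/0.446 − 1/0.479) = 95000 W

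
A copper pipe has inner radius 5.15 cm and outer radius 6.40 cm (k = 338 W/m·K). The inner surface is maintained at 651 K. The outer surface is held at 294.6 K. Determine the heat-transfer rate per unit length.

Q' = 2πk·ΔT/ln(r₂/r₁) = 2π × 338 × 356.4 / ln(0.0640/0.0515) = 3.48×10^6 W/m

Q' = 3.48×10^6 W/m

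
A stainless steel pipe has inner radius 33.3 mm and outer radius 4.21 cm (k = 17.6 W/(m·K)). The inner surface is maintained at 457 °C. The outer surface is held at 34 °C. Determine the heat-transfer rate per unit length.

Q' = 2πk·ΔT/ln(r₂/r₁) = 2π × 17.6 × 423 / ln(0.0421/0.0333) = 1.99×10^5 W/m

Q' = 1.99×10^5 W/m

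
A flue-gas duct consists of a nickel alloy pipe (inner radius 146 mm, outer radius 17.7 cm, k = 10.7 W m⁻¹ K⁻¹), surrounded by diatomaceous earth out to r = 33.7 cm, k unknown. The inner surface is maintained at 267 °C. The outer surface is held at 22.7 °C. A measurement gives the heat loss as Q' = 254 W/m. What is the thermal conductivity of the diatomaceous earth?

k = 0.107 W/m·K

ΣR = ΔT/Q' = |267 − 22.7|/254 = 0.9618 m·K/W
Known resistances:
  R'_nickel alloy = ln(0.177/0.146)/(2πk) = 0.1925/(2π·10.7) = 0.002864 m·K/W
R_diatomaceous earth = ΣR − ΣR_known = 0.9618 − 0.002864 = 0.9589 m·K/W
ln(r₂/r₁)/(2πk) = 0.9589 ⇒ k = 0.6439/(2π·0.9589) = 0.107 W/m·K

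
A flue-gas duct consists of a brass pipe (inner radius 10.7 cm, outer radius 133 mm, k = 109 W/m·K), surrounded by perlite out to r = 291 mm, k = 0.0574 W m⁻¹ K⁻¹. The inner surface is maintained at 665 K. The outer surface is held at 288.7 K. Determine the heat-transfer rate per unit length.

Series thermal resistances, inner to outer:
  R'_brass = ln(0.133/0.107)/(2πk) = 0.2175/(2π·109) = 3.176×10^-4 m·K/W
  R'_perlite = ln(0.291/0.133)/(2πk) = 0.7830/(2π·0.0574) = 2.171 m·K/W
ΣR = 3.176×10^-4 + 2.171 = 2.171 m·K/W
Q' = ΔT/ΣR = (665 K − 288.7 K)/2.171 = 173 W/m

Q' = 173 W/m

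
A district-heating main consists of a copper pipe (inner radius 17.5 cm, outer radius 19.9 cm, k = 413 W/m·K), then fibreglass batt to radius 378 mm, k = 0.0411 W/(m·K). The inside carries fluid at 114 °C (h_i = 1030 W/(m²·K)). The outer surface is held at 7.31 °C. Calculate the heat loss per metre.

Series thermal resistances, inner to outer:
  R'_conv,in = 1/(2πr h) = 1/(2π·0.175·1030) = 8.830×10^-4 m·K/W
  R'_copper = ln(0.199/0.175)/(2πk) = 0.1285/(2π·413) = 4.953×10^-5 m·K/W
  R'_fibreglass batt = ln(0.378/0.199)/(2πk) = 0.6416/(2π·0.0411) = 2.484 m·K/W
ΣR = 8.830×10^-4 + 4.953×10^-5 + 2.484 = 2.485 m·K/W
Q' = ΔT/ΣR = (114 °C − 7.31 °C)/2.485 = 42.9 W/m

Q' = 42.9 W/m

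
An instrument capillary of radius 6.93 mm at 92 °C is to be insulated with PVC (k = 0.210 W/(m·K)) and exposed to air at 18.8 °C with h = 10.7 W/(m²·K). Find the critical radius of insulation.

r_cr = 1.96 cm

For a cylinder, r_cr = k_ins/h = 0.210/10.7 = 0.0196 m = 1.96 cm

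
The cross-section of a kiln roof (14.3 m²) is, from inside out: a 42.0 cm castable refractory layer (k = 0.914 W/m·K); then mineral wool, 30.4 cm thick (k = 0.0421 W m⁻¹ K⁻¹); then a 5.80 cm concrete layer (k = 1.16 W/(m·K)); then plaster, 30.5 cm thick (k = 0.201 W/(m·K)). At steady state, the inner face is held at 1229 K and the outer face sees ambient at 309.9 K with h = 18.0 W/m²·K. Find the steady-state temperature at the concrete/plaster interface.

Treat each layer as a resistance in series:
  R_castable refractory = L/(kA) = 0.420/(0.914·14.3) = 0.03213 K/W
  R_mineral wool = L/(kA) = 0.304/(0.0421·14.3) = 0.5050 K/W
  R_concrete = L/(kA) = 0.0580/(1.16·14.3) = 0.003497 K/W
  R_plaster = L/(kA) = 0.305/(0.201·14.3) = 0.1061 K/W
  R_conv,out = 1/(hA) = 1/(18.0·14.3) = 0.003885 K/W
ΣR = 0.03213 + 0.5050 + 0.003497 + 0.1061 + 0.003885 = 0.6506 K/W
Q = ΔT/ΣR = (1229 K − 309.9 K)/0.6506 = 1413 W
From the inner boundary to the concrete/plaster interface, ΣR_partial = 0.5406 K/W.
T_interface = T_in − Q·ΣR_partial = 1229 K − (1413)(0.5406) = 465 K

T = 465 K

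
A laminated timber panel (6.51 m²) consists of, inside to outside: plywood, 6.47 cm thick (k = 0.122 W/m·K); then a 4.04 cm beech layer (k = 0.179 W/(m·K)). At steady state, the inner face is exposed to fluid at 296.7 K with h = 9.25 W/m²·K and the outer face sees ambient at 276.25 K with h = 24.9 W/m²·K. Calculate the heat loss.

Q = 147 W

Resistance network (inner→outer):
  R_conv,in = 1/(hA) = 1/(9.25·6.51) = 0.01661 K/W
  R_plywood = L/(kA) = 0.0647/(0.122·6.51) = 0.08146 K/W
  R_beech = L/(kA) = 0.0404/(0.179·6.51) = 0.03467 K/W
  R_conv,out = 1/(hA) = 1/(24.9·6.51) = 0.006169 K/W
ΣR = 0.01661 + 0.08146 + 0.03467 + 0.006169 = 0.1389 K/W
Q = ΔT/ΣR = (296.7 K − 276.25 K)/0.1389 = 147 W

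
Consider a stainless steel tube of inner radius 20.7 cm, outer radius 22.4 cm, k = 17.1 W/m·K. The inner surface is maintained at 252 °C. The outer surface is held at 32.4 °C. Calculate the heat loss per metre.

Q' = 2πk·ΔT/ln(r₂/r₁) = 2π × 17.1 × 219.6 / ln(0.224/0.207) = 2.99×10^5 W/m

Q' = 299 kW/m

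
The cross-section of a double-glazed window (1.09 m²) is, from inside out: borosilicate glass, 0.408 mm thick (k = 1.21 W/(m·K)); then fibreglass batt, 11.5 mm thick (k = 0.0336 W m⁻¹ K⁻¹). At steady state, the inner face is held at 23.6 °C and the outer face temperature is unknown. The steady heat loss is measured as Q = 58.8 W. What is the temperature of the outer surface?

Series resistances:
  R_borosilicate glass = L/(kA) = 4.08×10^-4/(1.21·1.09) = 3.093×10^-4 K/W
  R_fibreglass batt = L/(kA) = 0.0115/(0.0336·1.09) = 0.3140 K/W
ΣR = 0.3143 K/W
ΔT = Q·ΣR = 58.8 × 0.3143 = 18.48 K
Heat flows outward, so T_out = T_in − ΔT = 23.6 − 18.48 = 5.12 °C

T_out = 5.12 °C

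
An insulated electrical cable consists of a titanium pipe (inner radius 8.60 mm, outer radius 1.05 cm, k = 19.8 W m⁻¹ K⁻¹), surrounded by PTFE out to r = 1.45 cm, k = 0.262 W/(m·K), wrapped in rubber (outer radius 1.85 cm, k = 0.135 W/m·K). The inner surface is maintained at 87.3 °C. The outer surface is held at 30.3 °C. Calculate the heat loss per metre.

Q' = 118 W/m

Treat each layer as a resistance in series:
  R'_titanium = ln(0.0105/0.00860)/(2πk) = 0.1996/(2π·19.8) = 0.001605 m·K/W
  R'_PTFE = ln(0.0145/0.0105)/(2πk) = 0.3228/(2π·0.262) = 0.1961 m·K/W
  R'_rubber = ln(0.0185/0.0145)/(2πk) = 0.2436/(2π·0.135) = 0.2872 m·K/W
ΣR = 0.001605 + 0.1961 + 0.2872 = 0.4849 m·K/W
Q' = ΔT/ΣR = (87.3 °C − 30.3 °C)/0.4849 = 118 W/m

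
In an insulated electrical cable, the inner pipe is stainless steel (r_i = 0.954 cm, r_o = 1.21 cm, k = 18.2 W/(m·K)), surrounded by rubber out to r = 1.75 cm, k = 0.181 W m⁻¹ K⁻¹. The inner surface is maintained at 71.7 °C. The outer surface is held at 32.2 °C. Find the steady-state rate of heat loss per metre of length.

Resistance network (inner→outer):
  R'_stainless steel = ln(0.0121/0.00954)/(2πk) = 0.2377/(2π·18.2) = 0.002079 m·K/W
  R'_rubber = ln(0.0175/0.0121)/(2πk) = 0.3690/(2π·0.181) = 0.3245 m·K/W
ΣR = 0.002079 + 0.3245 = 0.3266 m·K/W
Q' = ΔT/ΣR = (71.7 °C − 32.2 °C)/0.3266 = 121 W/m

Q' = 121 W/m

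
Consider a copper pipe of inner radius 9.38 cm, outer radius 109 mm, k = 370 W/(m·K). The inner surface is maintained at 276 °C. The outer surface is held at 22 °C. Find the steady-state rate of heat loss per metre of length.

Q' = 3.93×10^6 W/m

Q' = 2πk·ΔT/ln(r₂/r₁) = 2π × 370 × 254 / ln(0.109/0.0938) = 3.93×10^6 W/m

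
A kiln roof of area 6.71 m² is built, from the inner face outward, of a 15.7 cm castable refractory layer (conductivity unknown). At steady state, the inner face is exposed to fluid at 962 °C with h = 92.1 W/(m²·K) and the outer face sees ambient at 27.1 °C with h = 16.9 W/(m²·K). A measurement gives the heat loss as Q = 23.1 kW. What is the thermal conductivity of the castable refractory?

ΣR = ΔT/Q = |962 − 27.1|/23100 = 0.04047 K/W
Known resistances:
  R_conv,in = 1/(hA) = 1/(92.1·6.71) = 0.001618 K/W
  R_conv,out = 1/(hA) = 1/(16.9·6.71) = 0.008818 K/W
R_castable refractory = ΣR − ΣR_known = 0.04047 − 0.01044 = 0.03003 K/W
L/(kA) = 0.03003 ⇒ k = 0.157/(0.03003·6.71) = 0.779 W/m·K

k = 0.779 W/m·K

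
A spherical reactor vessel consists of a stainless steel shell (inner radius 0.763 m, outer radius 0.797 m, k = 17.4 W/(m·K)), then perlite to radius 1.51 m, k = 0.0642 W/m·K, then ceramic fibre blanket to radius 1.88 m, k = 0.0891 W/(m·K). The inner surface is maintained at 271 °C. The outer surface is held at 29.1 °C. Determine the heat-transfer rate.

Q = 284 W

Resistance network (inner→outer):
  R_stainless steel = (1/0.763 − 1/0.797)/(4πk) = 0.05591/(4π·17.4) = 2.557×10^-4 K/W
  R_perlite = (1/0.797 − 1/1.51)/(4πk) = 0.5925/(4π·0.0642) = 0.7344 K/W
  R_ceramic fibre blanket = (1/1.51 − 1/1.88)/(4πk) = 0.1303/(4π·0.0891) = 0.1164 K/W
ΣR = 2.557×10^-4 + 0.7344 + 0.1164 = 0.8511 K/W
Q = ΔT/ΣR = (271 °C − 29.1 °C)/0.8511 = 284 W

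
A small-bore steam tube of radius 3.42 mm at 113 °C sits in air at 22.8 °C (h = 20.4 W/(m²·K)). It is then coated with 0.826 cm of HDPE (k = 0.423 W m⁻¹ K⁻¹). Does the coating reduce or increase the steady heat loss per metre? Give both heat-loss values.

increases: 39.5 → 79.8 W/m

Critical radius for a cylinder: r_cr = k/h = 0.0207 m = 2.07 cm.
Outer radius after coating: r₂ = 0.00342 + 0.00826 = 0.01168 m.
Since r₁ < r_cr and r₂ ≤ r_cr, the coating moves toward the maximum at r_cr — heat loss rises.
Bare: R = 1/(2πr₁h) = 2.281 m·K/W; Q = 90.2/2.281 = 39.5 W/m.
Coated: R = R_cond + R_conv = 1.130 m·K/W; Q = 90.2/1.130 = 79.8 W/m.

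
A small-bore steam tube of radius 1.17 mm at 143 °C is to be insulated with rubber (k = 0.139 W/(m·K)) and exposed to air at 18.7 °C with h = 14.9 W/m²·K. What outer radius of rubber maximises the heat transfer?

For a cylinder, r_cr = k_ins/h = 0.139/14.9 = 0.00933 m = 0.933 cm

r_cr = 0.933 cm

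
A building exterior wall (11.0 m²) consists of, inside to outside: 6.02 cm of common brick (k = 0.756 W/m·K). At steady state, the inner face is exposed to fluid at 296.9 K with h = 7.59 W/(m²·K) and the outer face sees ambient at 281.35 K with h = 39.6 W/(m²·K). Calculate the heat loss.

Q = 723 W

Series thermal resistances, inner to outer:
  R_conv,in = 1/(hA) = 1/(7.59·11.0) = 0.01198 K/W
  R_common brick = L/(kA) = 0.0602/(0.756·11.0) = 0.007239 K/W
  R_conv,out = 1/(hA) = 1/(39.6·11.0) = 0.002296 K/W
ΣR = 0.01198 + 0.007239 + 0.002296 = 0.02151 K/W
Q = ΔT/ΣR = (296.9 K − 281.35 K)/0.02151 = 723 W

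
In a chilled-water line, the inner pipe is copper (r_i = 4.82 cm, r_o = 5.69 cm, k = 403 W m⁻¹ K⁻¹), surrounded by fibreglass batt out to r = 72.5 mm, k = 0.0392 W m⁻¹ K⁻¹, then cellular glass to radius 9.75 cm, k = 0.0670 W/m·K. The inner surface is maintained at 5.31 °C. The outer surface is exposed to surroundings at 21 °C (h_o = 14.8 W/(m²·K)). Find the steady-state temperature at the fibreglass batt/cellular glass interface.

T = 13.9 °C

Treat each layer as a resistance in series:
  R'_copper = ln(0.0569/0.0482)/(2πk) = 0.1659/(2π·403) = 6.553×10^-5 m·K/W
  R'_fibreglass batt = ln(0.0725/0.0569)/(2πk) = 0.2423/(2π·0.0392) = 0.9837 m·K/W
  R'_cellular glass = ln(0.0975/0.0725)/(2πk) = 0.2963/(2π·0.0670) = 0.7038 m·K/W
  R'_conv,out = 1/(2πr h) = 1/(2π·0.0975·14.8) = 0.1103 m·K/W
ΣR = 6.553×10^-5 + 0.9837 + 0.7038 + 0.1103 = 1.798 m·K/W
Q' = ΔT/ΣR = (5.31 °C − 21 °C)/1.798 = -8.726 W/m
From the inner boundary to the fibreglass batt/cellular glass interface, ΣR_partial = 0.9838 m·K/W.
T_interface = T_in − Q'·ΣR_partial = 5.31 °C − (-8.726)(0.9838) = 13.9 °C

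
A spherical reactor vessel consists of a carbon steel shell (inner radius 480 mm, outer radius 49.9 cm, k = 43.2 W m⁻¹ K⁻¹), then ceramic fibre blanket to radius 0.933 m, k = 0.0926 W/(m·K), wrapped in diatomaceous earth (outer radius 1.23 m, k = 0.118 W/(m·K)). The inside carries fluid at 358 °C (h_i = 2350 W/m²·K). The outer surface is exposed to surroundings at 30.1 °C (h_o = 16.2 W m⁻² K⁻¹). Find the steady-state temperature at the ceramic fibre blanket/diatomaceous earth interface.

Series thermal resistances, inner to outer:
  R_conv,in = 1/(4πr²h) = 1/(4π·0.480²·2350) = 1.470×10^-4 K/W
  R_carbon steel = (1/0.480 − 1/0.499)/(4πk) = 0.07933/(4π·43.2) = 1.461×10^-4 K/W
  R_ceramic fibre blanket = (1/0.499 − 1/0.933)/(4πk) = 0.9322/(4π·0.0926) = 0.8011 K/W
  R_diatomaceous earth = (1/0.933 − 1/1.23)/(4πk) = 0.2588/(4π·0.118) = 0.1745 K/W
  R_conv,out = 1/(4πr²h) = 1/(4π·1.23²·16.2) = 0.003247 K/W
ΣR = 1.470×10^-4 + 1.461×10^-4 + 0.8011 + 0.1745 + 0.003247 = 0.9791 K/W
Q = ΔT/ΣR = (358 °C − 30.1 °C)/0.9791 = 334.9 W
From the inner boundary to the ceramic fibre blanket/diatomaceous earth interface, ΣR_partial = 0.8014 K/W.
T_interface = T_in − Q·ΣR_partial = 358 °C − (334.9)(0.8014) = 89.6 °C

T = 89.6 °C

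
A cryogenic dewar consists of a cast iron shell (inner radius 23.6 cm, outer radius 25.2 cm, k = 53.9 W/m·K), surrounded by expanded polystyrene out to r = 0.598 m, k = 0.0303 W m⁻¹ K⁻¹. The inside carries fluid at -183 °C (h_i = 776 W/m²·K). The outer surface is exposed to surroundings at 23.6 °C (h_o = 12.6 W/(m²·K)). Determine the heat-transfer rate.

Resistance network (inner→outer):
  R_conv,in = 1/(4πr²h) = 1/(4π·0.236²·776) = 0.001841 K/W
  R_cast iron = (1/0.236 − 1/0.252)/(4πk) = 0.2690/(4π·53.9) = 3.972×10^-4 K/W
  R_expanded polystyrene = (1/0.252 − 1/0.598)/(4πk) = 2.296/(4π·0.0303) = 6.030 K/W
  R_conv,out = 1/(4πr²h) = 1/(4π·0.598²·12.6) = 0.01766 K/W
ΣR = 0.001841 + 3.972×10^-4 + 6.030 + 0.01766 = 6.050 K/W
Q = ΔT/ΣR = (-183 °C − 23.6 °C)/6.050 = -34.1 W
(Negative Q ⇒ heat flows inward; heat gain = 34.1 W.)

Q = 34.1 W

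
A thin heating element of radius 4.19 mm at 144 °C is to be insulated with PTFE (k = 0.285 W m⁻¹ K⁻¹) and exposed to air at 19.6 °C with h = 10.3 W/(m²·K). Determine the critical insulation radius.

For a cylinder, r_cr = k_ins/h = 0.285/10.3 = 0.0277 m = 2.77 cm

r_cr = 2.77 cm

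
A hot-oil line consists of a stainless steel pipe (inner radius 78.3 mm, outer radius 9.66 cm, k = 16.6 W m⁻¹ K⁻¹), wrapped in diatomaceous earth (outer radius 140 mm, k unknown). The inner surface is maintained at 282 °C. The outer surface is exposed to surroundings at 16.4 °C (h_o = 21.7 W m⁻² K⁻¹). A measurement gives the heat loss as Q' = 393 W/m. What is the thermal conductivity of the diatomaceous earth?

k = 0.0950 W/m·K

ΣR = ΔT/Q' = |282 − 16.4|/393 = 0.6758 m·K/W
Known resistances:
  R'_stainless steel = ln(0.0966/0.0783)/(2πk) = 0.2100/(2π·16.6) = 0.002014 m·K/W
  R'_conv,out = 1/(2πr h) = 1/(2π·0.140·21.7) = 0.05239 m·K/W
R_diatomaceous earth = ΣR − ΣR_known = 0.6758 − 0.05440 = 0.6214 m·K/W
ln(r₂/r₁)/(2πk) = 0.6214 ⇒ k = 0.3711/(2π·0.6214) = 0.0950 W/m·K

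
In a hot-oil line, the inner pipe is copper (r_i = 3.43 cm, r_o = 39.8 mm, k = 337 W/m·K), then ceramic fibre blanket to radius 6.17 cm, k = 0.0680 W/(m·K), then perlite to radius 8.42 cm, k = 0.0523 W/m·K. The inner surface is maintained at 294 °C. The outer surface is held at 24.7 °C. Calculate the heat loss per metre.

Q' = 137 W/m

Treat each layer as a resistance in series:
  R'_copper = ln(0.0398/0.0343)/(2πk) = 0.1487/(2π·337) = 7.024×10^-5 m·K/W
  R'_ceramic fibre blanket = ln(0.0617/0.0398)/(2πk) = 0.4384/(2π·0.0680) = 1.026 m·K/W
  R'_perlite = ln(0.0842/0.0617)/(2πk) = 0.3109/(2π·0.0523) = 0.9461 m·K/W
ΣR = 7.024×10^-5 + 1.026 + 0.9461 = 1.972 m·K/W
Q' = ΔT/ΣR = (294 °C − 24.7 °C)/1.972 = 137 W/m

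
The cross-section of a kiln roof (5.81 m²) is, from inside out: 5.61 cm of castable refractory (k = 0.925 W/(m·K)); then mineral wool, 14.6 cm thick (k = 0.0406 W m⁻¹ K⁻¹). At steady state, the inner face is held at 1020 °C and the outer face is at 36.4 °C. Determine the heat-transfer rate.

Treat each layer as a resistance in series:
  R_castable refractory = L/(kA) = 0.0561/(0.925·5.81) = 0.01044 K/W
  R_mineral wool = L/(kA) = 0.146/(0.0406·5.81) = 0.6189 K/W
ΣR = 0.01044 + 0.6189 = 0.6293 K/W
Q = ΔT/ΣR = (1020 °C − 36.4 °C)/0.6293 = 1560 W

Q = 1560 W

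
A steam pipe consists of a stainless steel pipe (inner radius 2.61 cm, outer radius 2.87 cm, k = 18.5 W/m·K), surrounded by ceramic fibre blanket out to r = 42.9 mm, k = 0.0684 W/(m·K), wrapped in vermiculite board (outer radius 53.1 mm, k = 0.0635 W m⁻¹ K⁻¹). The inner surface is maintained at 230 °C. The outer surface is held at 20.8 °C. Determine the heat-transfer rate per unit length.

Resistance network (inner→outer):
  R'_stainless steel = ln(0.0287/0.0261)/(2πk) = 0.09496/(2π·18.5) = 8.170×10^-4 m·K/W
  R'_ceramic fibre blanket = ln(0.0429/0.0287)/(2πk) = 0.4020/(2π·0.0684) = 0.9353 m·K/W
  R'_vermiculite board = ln(0.0531/0.0429)/(2πk) = 0.2133/(2π·0.0635) = 0.5346 m·K/W
ΣR = 8.170×10^-4 + 0.9353 + 0.5346 = 1.471 m·K/W
Q' = ΔT/ΣR = (230 °C − 20.8 °C)/1.471 = 142 W/m

Q' = 142 W/m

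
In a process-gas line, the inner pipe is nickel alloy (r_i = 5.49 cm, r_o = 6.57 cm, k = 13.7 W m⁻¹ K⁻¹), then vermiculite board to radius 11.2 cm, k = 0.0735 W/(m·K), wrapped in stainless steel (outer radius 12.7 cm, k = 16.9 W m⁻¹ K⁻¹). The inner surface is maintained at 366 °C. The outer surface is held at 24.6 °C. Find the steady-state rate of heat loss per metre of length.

Treat each layer as a resistance in series:
  R'_nickel alloy = ln(0.0657/0.0549)/(2πk) = 0.1796/(2π·13.7) = 0.002086 m·K/W
  R'_vermiculite board = ln(0.112/0.0657)/(2πk) = 0.5334/(2π·0.0735) = 1.155 m·K/W
  R'_stainless steel = ln(0.127/0.112)/(2πk) = 0.1257/(2π·16.9) = 0.001184 m·K/W
ΣR = 0.002086 + 1.155 + 0.001184 = 1.158 m·K/W
Q' = ΔT/ΣR = (366 °C − 24.6 °C)/1.158 = 295 W/m

Q' = 295 W/m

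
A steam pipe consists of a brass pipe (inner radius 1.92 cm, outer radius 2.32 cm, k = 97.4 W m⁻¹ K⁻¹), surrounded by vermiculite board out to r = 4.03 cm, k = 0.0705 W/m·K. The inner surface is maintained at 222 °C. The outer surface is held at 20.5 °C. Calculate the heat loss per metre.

Treat each layer as a resistance in series:
  R'_brass = ln(0.0232/0.0192)/(2πk) = 0.1892/(2π·97.4) = 3.092×10^-4 m·K/W
  R'_vermiculite board = ln(0.0403/0.0232)/(2πk) = 0.5522/(2π·0.0705) = 1.247 m·K/W
ΣR = 3.092×10^-4 + 1.247 = 1.247 m·K/W
Q' = ΔT/ΣR = (222 °C − 20.5 °C)/1.247 = 162 W/m

Q' = 162 W/m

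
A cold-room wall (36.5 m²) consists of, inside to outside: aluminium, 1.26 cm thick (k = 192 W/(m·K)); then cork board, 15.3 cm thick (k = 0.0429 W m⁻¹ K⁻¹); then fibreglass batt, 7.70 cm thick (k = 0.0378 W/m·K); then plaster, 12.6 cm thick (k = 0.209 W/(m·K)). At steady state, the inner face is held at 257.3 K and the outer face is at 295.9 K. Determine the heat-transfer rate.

Series thermal resistances, inner to outer:
  R_aluminium = L/(kA) = 0.0126/(192·36.5) = 1.798×10^-6 K/W
  R_cork board = L/(kA) = 0.153/(0.0429·36.5) = 0.09771 K/W
  R_fibreglass batt = L/(kA) = 0.0770/(0.0378·36.5) = 0.05581 K/W
  R_plaster = L/(kA) = 0.126/(0.209·36.5) = 0.01652 K/W
ΣR = 1.798×10^-6 + 0.09771 + 0.05581 + 0.01652 = 0.1700 K/W
Q = ΔT/ΣR = (257.3 K − 295.9 K)/0.1700 = -227 W
(Negative Q ⇒ heat flows inward; heat gain = 227 W.)

Q = 227 W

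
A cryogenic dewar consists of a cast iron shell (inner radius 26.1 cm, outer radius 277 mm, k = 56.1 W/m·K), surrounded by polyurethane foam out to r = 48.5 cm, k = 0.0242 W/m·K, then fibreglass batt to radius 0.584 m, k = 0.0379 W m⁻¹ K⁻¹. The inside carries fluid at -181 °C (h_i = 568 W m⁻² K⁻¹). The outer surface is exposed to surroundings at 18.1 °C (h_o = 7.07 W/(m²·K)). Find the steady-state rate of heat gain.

Series thermal resistances, inner to outer:
  R_conv,in = 1/(4πr²h) = 1/(4π·0.261²·568) = 0.002057 K/W
  R_cast iron = (1/0.261 − 1/0.277)/(4πk) = 0.2213/(4π·56.1) = 3.139×10^-4 K/W
  R_polyurethane foam = (1/0.277 − 1/0.485)/(4πk) = 1.548/(4π·0.0242) = 5.091 K/W
  R_fibreglass batt = (1/0.485 − 1/0.584)/(4πk) = 0.3495/(4π·0.0379) = 0.7339 K/W
  R_conv,out = 1/(4πr²h) = 1/(4π·0.584²·7.07) = 0.03300 K/W
ΣR = 0.002057 + 3.139×10^-4 + 5.091 + 0.7339 + 0.03300 = 5.860 K/W
Q = ΔT/ΣR = (-181 °C − 18.1 °C)/5.860 = -34.0 W
(Negative Q ⇒ heat flows inward; heat gain = 34.0 W.)

Q = 34.0 W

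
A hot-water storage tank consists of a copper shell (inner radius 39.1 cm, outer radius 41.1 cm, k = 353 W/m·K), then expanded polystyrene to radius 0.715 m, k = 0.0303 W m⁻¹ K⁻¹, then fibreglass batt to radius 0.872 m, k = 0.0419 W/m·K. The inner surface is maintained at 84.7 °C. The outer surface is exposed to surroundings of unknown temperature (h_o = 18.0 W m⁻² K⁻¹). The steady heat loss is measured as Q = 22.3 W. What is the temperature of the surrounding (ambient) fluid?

Series resistances:
  R_copper = (1/0.391 − 1/0.411)/(4πk) = 0.1245/(4π·353) = 2.806×10^-5 K/W
  R_expanded polystyrene = (1/0.411 − 1/0.715)/(4πk) = 1.034/(4π·0.0303) = 2.717 K/W
  R_fibreglass batt = (1/0.715 − 1/0.872)/(4πk) = 0.2518/(4π·0.0419) = 0.4782 K/W
  R_conv,out = 1/(4πr²h) = 1/(4π·0.872²·18.0) = 0.005814 K/W
ΣR = 3.201 K/W
ΔT = Q·ΣR = 22.3 × 3.201 = 71.38 K
Heat flows outward, so T_out = T_in − ΔT = 84.7 − 71.38 = 13.3 °C

T_out = 13.3 °C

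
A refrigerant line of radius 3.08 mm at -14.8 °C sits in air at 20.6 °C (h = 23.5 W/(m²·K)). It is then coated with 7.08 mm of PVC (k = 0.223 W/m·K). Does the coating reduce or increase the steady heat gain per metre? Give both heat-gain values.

increases: 16.1 → 23.3 W/m

Critical radius for a cylinder: r_cr = k/h = 0.00949 m = 0.949 cm.
Outer radius after coating: r₂ = 0.00308 + 0.00708 = 0.01016 m.
r₁ < r_cr < r₂: heat gain rises to a maximum at r_cr then falls. Whether the coating helps depends on whether Q(r₂) has dropped back below Q(r₁).
Bare: R = 1/(2πr₁h) = 2.199 m·K/W; Q = 35.4/2.199 = 16.1 W/m.
Coated: R = R_cond + R_conv = 1.518 m·K/W; Q = 35.4/1.518 = 23.3 W/m.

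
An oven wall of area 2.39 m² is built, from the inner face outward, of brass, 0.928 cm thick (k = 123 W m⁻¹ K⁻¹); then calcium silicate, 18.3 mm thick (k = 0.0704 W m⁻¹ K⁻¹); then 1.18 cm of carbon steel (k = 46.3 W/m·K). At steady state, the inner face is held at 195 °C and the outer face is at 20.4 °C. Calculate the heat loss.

Q = 1600 W

Treat each layer as a resistance in series:
  R_brass = L/(kA) = 0.00928/(123·2.39) = 3.157×10^-5 K/W
  R_calcium silicate = L/(kA) = 0.0183/(0.0704·2.39) = 0.1088 K/W
  R_carbon steel = L/(kA) = 0.0118/(46.3·2.39) = 1.066×10^-4 K/W
ΣR = 3.157×10^-5 + 0.1088 + 1.066×10^-4 = 0.1089 K/W
Q = ΔT/ΣR = (195 °C − 20.4 °C)/0.1089 = 1600 W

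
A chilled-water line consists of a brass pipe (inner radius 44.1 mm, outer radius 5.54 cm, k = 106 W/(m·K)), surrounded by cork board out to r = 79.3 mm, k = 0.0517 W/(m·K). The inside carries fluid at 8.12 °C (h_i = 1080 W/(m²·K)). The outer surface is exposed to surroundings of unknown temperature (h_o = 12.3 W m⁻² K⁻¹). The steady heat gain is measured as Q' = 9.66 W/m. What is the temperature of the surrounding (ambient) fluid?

T_out = 20.4 °C

Sum the resistances:
  R'_conv,in = 1/(2πr h) = 1/(2π·0.0441·1080) = 0.003342 m·K/W
  R'_brass = ln(0.0554/0.0441)/(2πk) = 0.2281/(2π·106) = 3.425×10^-4 m·K/W
  R'_cork board = ln(0.0793/0.0554)/(2πk) = 0.3587/(2π·0.0517) = 1.104 m·K/W
  R'_conv,out = 1/(2πr h) = 1/(2π·0.0793·12.3) = 0.1632 m·K/W
ΣR = 1.271 m·K/W
ΔT = Q'·ΣR = 9.66 × 1.271 = 12.28 K
Heat flows inward, so T_out = T_in + ΔT = 8.12 + 12.28 = 20.4 °C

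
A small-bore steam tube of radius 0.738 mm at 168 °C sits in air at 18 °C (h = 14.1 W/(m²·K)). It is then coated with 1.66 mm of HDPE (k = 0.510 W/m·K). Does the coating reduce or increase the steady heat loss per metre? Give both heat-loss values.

increases: 9.81 → 29.6 W/m

Critical radius for a cylinder: r_cr = k/h = 0.0362 m = 3.62 cm.
Outer radius after coating: r₂ = 7.38×10^-4 + 0.00166 = 0.002398 m.
Since r₁ < r_cr and r₂ ≤ r_cr, the coating moves toward the maximum at r_cr — heat loss rises.
Bare: R = 1/(2πr₁h) = 15.29 m·K/W; Q = 150/15.29 = 9.81 W/m.
Coated: R = R_cond + R_conv = 5.075 m·K/W; Q = 150/5.075 = 29.6 W/m.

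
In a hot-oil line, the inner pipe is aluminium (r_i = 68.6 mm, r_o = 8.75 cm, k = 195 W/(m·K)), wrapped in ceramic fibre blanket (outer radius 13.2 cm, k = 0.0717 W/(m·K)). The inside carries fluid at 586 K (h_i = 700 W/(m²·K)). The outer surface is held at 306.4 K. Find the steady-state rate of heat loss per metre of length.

Q' = 305 W/m

Series thermal resistances, inner to outer:
  R'_conv,in = 1/(2πr h) = 1/(2π·0.0686·700) = 0.003314 m·K/W
  R'_aluminium = ln(0.0875/0.0686)/(2πk) = 0.2433/(2π·195) = 1.986×10^-4 m·K/W
  R'_ceramic fibre blanket = ln(0.132/0.0875)/(2πk) = 0.4112/(2π·0.0717) = 0.9127 m·K/W
ΣR = 0.003314 + 1.986×10^-4 + 0.9127 = 0.9162 m·K/W
Q' = ΔT/ΣR = (586 K − 306.4 K)/0.9162 = 305 W/m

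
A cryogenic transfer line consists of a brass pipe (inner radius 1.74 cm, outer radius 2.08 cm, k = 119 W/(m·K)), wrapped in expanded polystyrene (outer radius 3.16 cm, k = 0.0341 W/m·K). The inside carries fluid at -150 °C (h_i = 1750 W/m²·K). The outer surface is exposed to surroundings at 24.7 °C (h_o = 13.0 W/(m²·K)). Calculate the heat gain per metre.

Q' = 74.5 W/m

Resistance network (inner→outer):
  R'_conv,in = 1/(2πr h) = 1/(2π·0.0174·1750) = 0.005227 m·K/W
  R'_brass = ln(0.0208/0.0174)/(2πk) = 0.1785/(2π·119) = 2.387×10^-4 m·K/W
  R'_expanded polystyrene = ln(0.0316/0.0208)/(2πk) = 0.4182/(2π·0.0341) = 1.952 m·K/W
  R'_conv,out = 1/(2πr h) = 1/(2π·0.0316·13.0) = 0.3874 m·K/W
ΣR = 0.005227 + 2.387×10^-4 + 1.952 + 0.3874 = 2.345 m·K/W
Q' = ΔT/ΣR = (-150 °C − 24.7 °C)/2.345 = -74.5 W/m
(Negative Q' ⇒ heat flows inward; heat gain = 74.5 W/m.)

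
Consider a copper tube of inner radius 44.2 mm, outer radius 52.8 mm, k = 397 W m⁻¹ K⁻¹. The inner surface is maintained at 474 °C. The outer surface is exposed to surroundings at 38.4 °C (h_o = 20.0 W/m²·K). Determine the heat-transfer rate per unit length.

Q' = 2.89 kW/m

Treat each layer as a resistance in series:
  R'_copper = ln(0.0528/0.0442)/(2πk) = 0.1778/(2π·397) = 7.127×10^-5 m·K/W
  R'_conv,out = 1/(2πr h) = 1/(2π·0.0528·20.0) = 0.1507 m·K/W
ΣR = 7.127×10^-5 + 0.1507 = 0.1508 m·K/W
Q' = ΔT/ΣR = (474 °C − 38.4 °C)/0.1508 = 2890 W/m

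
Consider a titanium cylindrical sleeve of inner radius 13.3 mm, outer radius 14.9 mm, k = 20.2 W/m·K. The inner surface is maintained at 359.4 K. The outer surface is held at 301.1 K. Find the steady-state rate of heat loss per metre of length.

Q' = 65.1 kW/m

Q' = 2πk·ΔT/ln(r₂/r₁) = 2π × 20.2 × 58.3 / ln(0.0149/0.0133) = 65100 W/m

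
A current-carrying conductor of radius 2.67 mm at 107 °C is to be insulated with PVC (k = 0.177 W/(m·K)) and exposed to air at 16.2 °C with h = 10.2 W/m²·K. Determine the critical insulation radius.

r_cr = 1.74 cm

For a cylinder, r_cr = k_ins/h = 0.177/10.2 = 0.0174 m = 1.74 cm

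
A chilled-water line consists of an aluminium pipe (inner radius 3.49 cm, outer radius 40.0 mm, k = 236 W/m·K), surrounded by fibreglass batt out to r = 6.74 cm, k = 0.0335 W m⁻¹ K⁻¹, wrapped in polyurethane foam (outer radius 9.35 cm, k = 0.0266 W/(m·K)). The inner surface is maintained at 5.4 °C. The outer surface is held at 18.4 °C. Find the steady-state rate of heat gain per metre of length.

Q' = 2.93 W/m

Treat each layer as a resistance in series:
  R'_aluminium = ln(0.0400/0.0349)/(2πk) = 0.1364/(2π·236) = 9.198×10^-5 m·K/W
  R'_fibreglass batt = ln(0.0674/0.0400)/(2πk) = 0.5218/(2π·0.0335) = 2.479 m·K/W
  R'_polyurethane foam = ln(0.0935/0.0674)/(2πk) = 0.3273/(2π·0.0266) = 1.958 m·K/W
ΣR = 9.198×10^-5 + 2.479 + 1.958 = 4.437 m·K/W
Q' = ΔT/ΣR = (5.4 °C − 18.4 °C)/4.437 = -2.93 W/m
(Negative Q' ⇒ heat flows inward; heat gain = 2.93 W/m.)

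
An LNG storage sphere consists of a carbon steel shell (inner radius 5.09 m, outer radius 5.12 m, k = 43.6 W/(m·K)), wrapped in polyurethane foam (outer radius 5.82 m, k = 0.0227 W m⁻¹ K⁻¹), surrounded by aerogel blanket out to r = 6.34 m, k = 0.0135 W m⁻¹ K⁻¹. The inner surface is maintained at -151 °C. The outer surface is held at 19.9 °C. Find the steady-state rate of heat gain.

Resistance network (inner→outer):
  R_carbon steel = (1/5.09 − 1/5.12)/(4πk) = 0.001151/(4π·43.6) = 2.101×10^-6 K/W
  R_polyurethane foam = (1/5.12 − 1/5.82)/(4πk) = 0.02349/(4π·0.0227) = 0.08235 K/W
  R_aerogel blanket = (1/5.82 − 1/6.34)/(4πk) = 0.01409/(4π·0.0135) = 0.08307 K/W
ΣR = 2.101×10^-6 + 0.08235 + 0.08307 = 0.1654 K/W
Q = ΔT/ΣR = (-151 °C − 19.9 °C)/0.1654 = -1030 W
(Negative Q ⇒ heat flows inward; heat gain = 1030 W.)

Q = 1030 W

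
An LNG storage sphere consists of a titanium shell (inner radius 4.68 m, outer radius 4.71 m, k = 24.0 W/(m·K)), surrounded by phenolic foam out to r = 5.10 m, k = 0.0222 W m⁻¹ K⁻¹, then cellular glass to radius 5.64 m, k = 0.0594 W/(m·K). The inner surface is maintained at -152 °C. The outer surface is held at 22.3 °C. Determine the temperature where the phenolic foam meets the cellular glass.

Series thermal resistances, inner to outer:
  R_titanium = (1/4.68 − 1/4.71)/(4πk) = 0.001361/(4π·24.0) = 4.513×10^-6 K/W
  R_phenolic foam = (1/4.71 − 1/5.10)/(4πk) = 0.01624/(4π·0.0222) = 0.05820 K/W
  R_cellular glass = (1/5.10 − 1/5.64)/(4πk) = 0.01877/(4π·0.0594) = 0.02515 K/W
ΣR = 4.513×10^-6 + 0.05820 + 0.02515 = 0.08335 K/W
Q = ΔT/ΣR = (-152 °C − 22.3 °C)/0.08335 = -2091 W
From the inner boundary to the phenolic foam/cellular glass interface, ΣR_partial = 0.05820 K/W.
T_interface = T_in − Q·ΣR_partial = -152 °C − (-2091)(0.05820) = -30.3 °C

T = -30.3 °C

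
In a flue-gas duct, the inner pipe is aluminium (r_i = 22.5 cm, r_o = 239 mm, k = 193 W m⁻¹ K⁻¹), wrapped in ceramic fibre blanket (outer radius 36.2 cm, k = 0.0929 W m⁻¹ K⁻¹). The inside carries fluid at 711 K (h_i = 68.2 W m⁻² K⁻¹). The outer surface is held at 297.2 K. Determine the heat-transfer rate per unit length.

Series thermal resistances, inner to outer:
  R'_conv,in = 1/(2πr h) = 1/(2π·0.225·68.2) = 0.01037 m·K/W
  R'_aluminium = ln(0.239/0.225)/(2πk) = 0.06036/(2π·193) = 4.978×10^-5 m·K/W
  R'_ceramic fibre blanket = ln(0.362/0.239)/(2πk) = 0.4152/(2π·0.0929) = 0.7113 m·K/W
ΣR = 0.01037 + 4.978×10^-5 + 0.7113 = 0.7217 m·K/W
Q' = ΔT/ΣR = (711 K − 297.2 K)/0.7217 = 573 W/m

Q' = 573 W/m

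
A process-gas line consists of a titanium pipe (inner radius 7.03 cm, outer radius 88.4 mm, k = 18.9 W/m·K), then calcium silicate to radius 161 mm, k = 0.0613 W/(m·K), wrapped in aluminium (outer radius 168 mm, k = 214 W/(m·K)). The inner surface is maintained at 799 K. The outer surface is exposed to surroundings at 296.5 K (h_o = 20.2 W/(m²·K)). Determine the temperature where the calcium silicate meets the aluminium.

Resistance network (inner→outer):
  R'_titanium = ln(0.0884/0.0703)/(2πk) = 0.2291/(2π·18.9) = 0.001929 m·K/W
  R'_calcium silicate = ln(0.161/0.0884)/(2πk) = 0.5995/(2π·0.0613) = 1.557 m·K/W
  R'_aluminium = ln(0.168/0.161)/(2πk) = 0.04256/(2π·214) = 3.165×10^-5 m·K/W
  R'_conv,out = 1/(2πr h) = 1/(2π·0.168·20.2) = 0.04690 m·K/W
ΣR = 0.001929 + 1.557 + 3.165×10^-5 + 0.04690 = 1.606 m·K/W
Q' = ΔT/ΣR = (799 K − 296.5 K)/1.606 = 312.9 W/m
From the inner boundary to the calcium silicate/aluminium interface, ΣR_partial = 1.559 m·K/W.
T_interface = T_in − Q'·ΣR_partial = 799 K − (312.9)(1.559) = 311.2 K

T = 311.2 K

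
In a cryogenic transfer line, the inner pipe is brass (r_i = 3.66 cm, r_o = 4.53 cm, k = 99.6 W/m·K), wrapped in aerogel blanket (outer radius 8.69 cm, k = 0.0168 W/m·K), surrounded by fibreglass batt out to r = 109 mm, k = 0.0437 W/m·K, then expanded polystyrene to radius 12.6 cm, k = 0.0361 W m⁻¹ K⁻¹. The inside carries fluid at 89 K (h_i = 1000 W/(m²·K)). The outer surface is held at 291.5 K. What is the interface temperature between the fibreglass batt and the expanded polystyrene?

T = 274.6 K

Treat each layer as a resistance in series:
  R'_conv,in = 1/(2πr h) = 1/(2π·0.0366·1000) = 0.004348 m·K/W
  R'_brass = ln(0.0453/0.0366)/(2πk) = 0.2133/(2π·99.6) = 3.408×10^-4 m·K/W
  R'_aerogel blanket = ln(0.0869/0.0453)/(2πk) = 0.6515/(2π·0.0168) = 6.172 m·K/W
  R'_fibreglass batt = ln(0.109/0.0869)/(2πk) = 0.2266/(2π·0.0437) = 0.8252 m·K/W
  R'_expanded polystyrene = ln(0.126/0.109)/(2πk) = 0.1449/(2π·0.0361) = 0.6390 m·K/W
ΣR = 0.004348 + 3.408×10^-4 + 6.172 + 0.8252 + 0.6390 = 7.641 m·K/W
Q' = ΔT/ΣR = (89 K − 291.5 K)/7.641 = -26.50 W/m
From the inner boundary to the fibreglass batt/expanded polystyrene interface, ΣR_partial = 7.002 m·K/W.
T_interface = T_in − Q'·ΣR_partial = 89 K − (-26.50)(7.002) = 274.6 K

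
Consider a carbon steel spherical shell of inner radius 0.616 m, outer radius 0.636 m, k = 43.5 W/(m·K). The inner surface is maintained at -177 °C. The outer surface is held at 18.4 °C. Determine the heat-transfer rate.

Q = 2090 kW

Q = 4πk·ΔT/(1/r₁ − 1/r₂) = 4π × 43.5 × 195.4 / (1/0.616 − 1/0.636) = 2.09×10^6 W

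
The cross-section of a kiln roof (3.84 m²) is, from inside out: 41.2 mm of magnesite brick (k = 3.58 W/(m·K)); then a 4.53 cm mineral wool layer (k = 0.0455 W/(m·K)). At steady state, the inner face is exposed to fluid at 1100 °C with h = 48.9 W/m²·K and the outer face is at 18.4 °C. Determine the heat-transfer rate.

Q = 4040 W

Resistance network (inner→outer):
  R_conv,in = 1/(hA) = 1/(48.9·3.84) = 0.005325 K/W
  R_magnesite brick = L/(kA) = 0.0412/(3.58·3.84) = 0.002997 K/W
  R_mineral wool = L/(kA) = 0.0453/(0.0455·3.84) = 0.2593 K/W
ΣR = 0.005325 + 0.002997 + 0.2593 = 0.2676 K/W
Q = ΔT/ΣR = (1100 °C − 18.4 °C)/0.2676 = 4040 W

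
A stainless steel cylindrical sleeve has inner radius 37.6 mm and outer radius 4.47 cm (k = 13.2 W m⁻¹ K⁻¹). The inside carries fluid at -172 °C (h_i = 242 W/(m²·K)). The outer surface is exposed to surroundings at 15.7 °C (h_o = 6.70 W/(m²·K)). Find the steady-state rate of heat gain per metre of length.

Resistance network (inner→outer):
  R'_conv,in = 1/(2πr h) = 1/(2π·0.0376·242) = 0.01749 m·K/W
  R'_stainless steel = ln(0.0447/0.0376)/(2πk) = 0.1730/(2π·13.2) = 0.002086 m·K/W
  R'_conv,out = 1/(2πr h) = 1/(2π·0.0447·6.70) = 0.5314 m·K/W
ΣR = 0.01749 + 0.002086 + 0.5314 = 0.5510 m·K/W
Q' = ΔT/ΣR = (-172 °C − 15.7 °C)/0.5510 = -341 W/m
(Negative Q' ⇒ heat flows inward; heat gain = 341 W/m.)

Q' = 341 W/m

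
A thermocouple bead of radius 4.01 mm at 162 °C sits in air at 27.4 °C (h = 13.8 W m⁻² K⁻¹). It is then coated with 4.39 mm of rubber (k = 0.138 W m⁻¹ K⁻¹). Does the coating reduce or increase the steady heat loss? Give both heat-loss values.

Critical radius for a sphere: r_cr = 2k/h = 0.0200 m = 2.00 cm.
Outer radius after coating: r₂ = 0.00401 + 0.00439 = 0.00840 m.
Since r₁ < r_cr and r₂ ≤ r_cr, the coating moves toward the maximum at r_cr — heat loss rises.
Bare: R = 1/(4πr₁²h) = 358.6 K/W; Q = 134.6/358.6 = 0.375 W.
Coated: R = R_cond + R_conv = 156.9 K/W; Q = 134.6/156.9 = 0.858 W.

increases: 0.375 → 0.858 W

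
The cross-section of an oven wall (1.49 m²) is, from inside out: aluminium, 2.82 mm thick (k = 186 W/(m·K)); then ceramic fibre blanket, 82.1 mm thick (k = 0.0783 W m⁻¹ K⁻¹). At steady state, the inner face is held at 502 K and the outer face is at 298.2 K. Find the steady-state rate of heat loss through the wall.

Treat each layer as a resistance in series:
  R_aluminium = L/(kA) = 0.00282/(186·1.49) = 1.018×10^-5 K/W
  R_ceramic fibre blanket = L/(kA) = 0.0821/(0.0783·1.49) = 0.7037 K/W
ΣR = 1.018×10^-5 + 0.7037 = 0.7037 K/W
Q = ΔT/ΣR = (502 K − 298.2 K)/0.7037 = 290 W

Q = 290 W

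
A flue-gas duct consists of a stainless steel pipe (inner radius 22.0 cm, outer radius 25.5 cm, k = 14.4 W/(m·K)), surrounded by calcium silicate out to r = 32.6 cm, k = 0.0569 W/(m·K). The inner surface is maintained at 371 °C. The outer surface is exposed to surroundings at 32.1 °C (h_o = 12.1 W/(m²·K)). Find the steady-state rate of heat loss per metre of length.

Q' = 465 W/m

Treat each layer as a resistance in series:
  R'_stainless steel = ln(0.255/0.220)/(2πk) = 0.1476/(2π·14.4) = 0.001632 m·K/W
  R'_calcium silicate = ln(0.326/0.255)/(2πk) = 0.2456/(2π·0.0569) = 0.6871 m·K/W
  R'_conv,out = 1/(2πr h) = 1/(2π·0.326·12.1) = 0.04035 m·K/W
ΣR = 0.001632 + 0.6871 + 0.04035 = 0.7291 m·K/W
Q' = ΔT/ΣR = (371 °C − 32.1 °C)/0.7291 = 465 W/m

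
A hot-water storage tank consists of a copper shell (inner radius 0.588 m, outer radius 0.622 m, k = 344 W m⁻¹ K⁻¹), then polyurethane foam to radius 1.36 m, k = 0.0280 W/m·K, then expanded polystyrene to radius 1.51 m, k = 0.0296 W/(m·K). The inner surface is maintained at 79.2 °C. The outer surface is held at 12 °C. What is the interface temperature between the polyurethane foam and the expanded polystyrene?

Treat each layer as a resistance in series:
  R_copper = (1/0.588 − 1/0.622)/(4πk) = 0.09296/(4π·344) = 2.151×10^-5 K/W
  R_polyurethane foam = (1/0.622 − 1/1.36)/(4πk) = 0.8724/(4π·0.0280) = 2.479 K/W
  R_expanded polystyrene = (1/1.36 − 1/1.51)/(4πk) = 0.07304/(4π·0.0296) = 0.1964 K/W
ΣR = 2.151×10^-5 + 2.479 + 0.1964 = 2.675 K/W
Q = ΔT/ΣR = (79.2 °C − 12 °C)/2.675 = 25.12 W
From the inner boundary to the polyurethane foam/expanded polystyrene interface, ΣR_partial = 2.479 K/W.
T_interface = T_in − Q·ΣR_partial = 79.2 °C − (25.12)(2.479) = 16.9 °C

T = 16.9 °C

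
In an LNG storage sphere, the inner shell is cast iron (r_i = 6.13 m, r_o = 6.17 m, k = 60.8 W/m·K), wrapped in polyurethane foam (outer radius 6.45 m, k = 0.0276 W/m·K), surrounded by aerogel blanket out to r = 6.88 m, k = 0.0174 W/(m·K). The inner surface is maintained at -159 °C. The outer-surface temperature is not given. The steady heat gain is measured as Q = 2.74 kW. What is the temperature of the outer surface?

Series resistances:
  R_cast iron = (1/6.13 − 1/6.17)/(4πk) = 0.001058/(4π·60.8) = 1.384×10^-6 K/W
  R_polyurethane foam = (1/6.17 − 1/6.45)/(4πk) = 0.007036/(4π·0.0276) = 0.02029 K/W
  R_aerogel blanket = (1/6.45 − 1/6.88)/(4πk) = 0.009690/(4π·0.0174) = 0.04432 K/W
ΣR = 0.06460 K/W
ΔT = Q·ΣR = 2740 × 0.06460 = 177.0 K
Heat flows inward, so T_out = T_in + ΔT = -159 + 177.0 = 18.0 °C

T_out = 18.0 °C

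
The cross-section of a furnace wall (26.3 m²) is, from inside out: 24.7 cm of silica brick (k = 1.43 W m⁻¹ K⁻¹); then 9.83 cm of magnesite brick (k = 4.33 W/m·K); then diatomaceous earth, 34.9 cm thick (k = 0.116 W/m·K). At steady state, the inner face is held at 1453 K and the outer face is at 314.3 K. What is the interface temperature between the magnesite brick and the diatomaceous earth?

T = 1384 K

Treat each layer as a resistance in series:
  R_silica brick = L/(kA) = 0.247/(1.43·26.3) = 0.006568 K/W
  R_magnesite brick = L/(kA) = 0.0983/(4.33·26.3) = 8.632×10^-4 K/W
  R_diatomaceous earth = L/(kA) = 0.349/(0.116·26.3) = 0.1144 K/W
ΣR = 0.006568 + 8.632×10^-4 + 0.1144 = 0.1218 K/W
Q = ΔT/ΣR = (1453 K − 314.3 K)/0.1218 = 9349 W
From the inner boundary to the magnesite brick/diatomaceous earth interface, ΣR_partial = 0.007431 K/W.
T_interface = T_in − Q·ΣR_partial = 1453 K − (9349)(0.007431) = 1384 K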